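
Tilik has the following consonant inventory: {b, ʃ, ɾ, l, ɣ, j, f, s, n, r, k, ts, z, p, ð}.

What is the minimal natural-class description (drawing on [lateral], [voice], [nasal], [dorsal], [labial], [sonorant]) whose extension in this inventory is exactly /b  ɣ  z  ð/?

[-sonorant, +voice]

/b, ɣ, z, ð/ are all [-sonorant], [+voice], and no other segment in the inventory matches both values. Dropping any one of them over-generates: [+voice] alone would also admit /ɾ, l, j, n, …/; [-sonorant] alone would also admit /ʃ, f, s, k, …/. No other single listed feature picks out exactly this set either, so fewer than two features will not do.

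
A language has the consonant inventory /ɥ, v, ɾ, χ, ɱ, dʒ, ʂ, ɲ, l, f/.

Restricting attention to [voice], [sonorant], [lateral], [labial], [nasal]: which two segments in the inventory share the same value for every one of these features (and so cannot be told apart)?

On the given features, /χ/ and /ʂ/ have an identical profile: [−voice], [−sonorant], [−lateral], [−labial], [−nasal]. No other two segments in the inventory coincide on all 5 features. (They do differ in [coronal] and [dorsal], which are not among the given features.)

χ, ʂ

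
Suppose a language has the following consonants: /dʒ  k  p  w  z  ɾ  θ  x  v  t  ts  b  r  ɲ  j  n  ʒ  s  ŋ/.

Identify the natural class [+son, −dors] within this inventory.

Eliminate segments failing any feature: /dʒ, k, p, z, θ, x, v, t, ts, b, ʒ, s/ are [−sonorant]; /w, ɲ, j, ŋ/ are [+dorsal]. The remaining /ɾ, r, n/ satisfy [+sonorant], [−dorsal].

ɾ, r, n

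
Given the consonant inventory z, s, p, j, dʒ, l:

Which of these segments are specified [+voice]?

The feature [voice] marks segments produced with vocal-fold vibration. In this inventory /z, j, dʒ, l/ have that property, so they are [+voice]; /s, p/ are [-voice].

z, j, dʒ, l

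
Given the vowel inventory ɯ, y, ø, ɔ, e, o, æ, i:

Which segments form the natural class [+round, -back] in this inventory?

y, ø

The [+round] segments are /y, ø, ɔ, o/.
Among these, [-back] leaves /y, ø/.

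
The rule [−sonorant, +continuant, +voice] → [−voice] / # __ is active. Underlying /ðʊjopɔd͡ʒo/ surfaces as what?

[θʊjopɔd͡ʒo]

Only the initial segment /ð/ is both word-initial and matches the structural description. It is a voiced dental fricative, so [−sonorant, +continuant, +voice] holds; changing it to [−voice] with all other features held fixed yields /θ/ (voiceless dental fricative). No other segment meets both the structural description and the environment, so the output is [θʊjopɔd͡ʒo].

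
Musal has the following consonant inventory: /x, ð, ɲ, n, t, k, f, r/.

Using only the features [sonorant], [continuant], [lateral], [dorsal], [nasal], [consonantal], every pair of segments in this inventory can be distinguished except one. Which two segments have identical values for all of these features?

Both /f/ and /ð/ are [−sonorant], [+continuant], [−lateral], [−dorsal], [−nasal], [+consonantal]. Since the list omits [voice], [labial] and [coronal] — which do distinguish the voiceless labiodental fricative from the voiced dental fricative — this pair collapses; all other pairs remain distinct.

f, ð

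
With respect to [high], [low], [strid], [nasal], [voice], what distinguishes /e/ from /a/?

The two segments share [−high], [−strident], [−nasal], [+voice]. The only feature from the list on which they differ: /e/ is [−low] while /a/ is [+low].

[low]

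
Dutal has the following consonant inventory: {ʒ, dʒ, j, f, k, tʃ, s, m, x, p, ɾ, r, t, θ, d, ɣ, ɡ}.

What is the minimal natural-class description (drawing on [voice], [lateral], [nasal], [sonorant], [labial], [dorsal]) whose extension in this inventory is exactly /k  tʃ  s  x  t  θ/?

[−voice, −labial]

/k, tʃ, s, x, t, θ/ are all [−voice], [−labial], and no other segment in the inventory matches both values. Dropping any one of them over-generates: [−labial] alone would also admit /ʒ, dʒ, j, ɾ, …/; [−voice] alone would also admit /f, p/. No other single listed feature picks out exactly this set either, so fewer than two features will not do.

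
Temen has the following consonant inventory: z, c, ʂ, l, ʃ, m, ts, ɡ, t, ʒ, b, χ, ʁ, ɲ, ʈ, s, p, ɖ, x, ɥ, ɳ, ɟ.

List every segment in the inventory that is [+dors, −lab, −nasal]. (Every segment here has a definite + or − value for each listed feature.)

c, ɡ, χ, ʁ, x, ɟ

Eliminate segments failing any feature: /z, ʂ, l, ʃ, m, ts, t, ʒ, b, ʈ, s, p, ɖ, ɳ/ are [−dorsal]; /ɲ/ is [+nasal]; /ɥ/ is [+labial]. The remaining /c, ɡ, χ, ʁ, x, ɟ/ satisfy [+dorsal], [−labial], [−nasal].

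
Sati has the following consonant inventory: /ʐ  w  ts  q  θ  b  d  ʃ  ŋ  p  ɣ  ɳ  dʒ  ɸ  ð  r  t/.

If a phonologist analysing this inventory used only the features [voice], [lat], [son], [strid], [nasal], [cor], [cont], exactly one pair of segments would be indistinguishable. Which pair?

Both /q/ and /p/ are [−voice], [−lateral], [−sonorant], [−strident], [−nasal], [−coronal], [−continuant]. Since the list omits [labial] and [dorsal] — which do distinguish the voiceless uvular stop from the voiceless bilabial stop — this pair collapses; all other pairs remain distinct.

q, p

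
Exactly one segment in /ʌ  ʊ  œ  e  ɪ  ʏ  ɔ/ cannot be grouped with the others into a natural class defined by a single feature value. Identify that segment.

/ɪ, ʊ, ʏ, œ, ʌ, ɔ/ are all [-tense], but /e/ (mid front unrounded tense vowel) is [+tense]. No other single segment can be removed to leave a set sharing one feature value that the removed segment lacks, so /e/ is the odd one out.

e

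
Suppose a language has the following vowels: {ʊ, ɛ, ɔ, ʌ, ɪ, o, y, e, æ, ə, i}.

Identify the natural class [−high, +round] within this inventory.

Eliminate segments failing any feature: /ʊ, ɪ, y, i/ are [+high]; /ɛ, ʌ, e, æ, ə/ are [−round]. The remaining /ɔ, o/ satisfy [−high], [+round].

ɔ, o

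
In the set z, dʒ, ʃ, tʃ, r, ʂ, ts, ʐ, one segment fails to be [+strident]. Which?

r

Every segment except /r/ is [+strident]. /r/ (alveolar trill) is [−strident], so it is the exception.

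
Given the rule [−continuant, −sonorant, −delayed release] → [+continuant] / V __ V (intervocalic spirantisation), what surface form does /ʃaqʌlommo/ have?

[ʃaχʌlommo]

Only /q/ occurs between two vowels (/a/ __ /ʌ/) and matches the structural description. It is a voiceless uvular stop, so [−continuant, −sonorant, −delayed release] holds; changing it to [+continuant] with all other features held fixed yields /χ/ (voiceless uvular fricative). No other segment meets both the structural description and the environment, so the output is [ʃaχʌlommo].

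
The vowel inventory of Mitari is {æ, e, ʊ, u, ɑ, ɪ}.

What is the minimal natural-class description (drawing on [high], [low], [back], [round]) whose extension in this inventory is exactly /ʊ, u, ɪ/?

[+high]

/ʊ, u, ɪ/ are exactly the [+high] segments in the inventory, so a single feature suffices.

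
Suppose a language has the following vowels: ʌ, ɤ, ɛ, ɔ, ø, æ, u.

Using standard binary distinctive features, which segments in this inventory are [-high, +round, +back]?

ɔ

Among the inventory, the [-high] segments are /ʌ, ɤ, ɛ, ɔ, ø, æ/.
Intersecting with [+round] gives /ɔ, ø/.
Intersecting with [+back] leaves /ɔ/.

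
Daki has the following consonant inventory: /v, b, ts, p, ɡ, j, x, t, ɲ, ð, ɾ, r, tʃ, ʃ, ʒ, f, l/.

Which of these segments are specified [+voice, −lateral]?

Eliminate segments failing any feature: /ts, p, x, t, tʃ, ʃ, f/ are [−voice]; /l/ is [+lateral]. The remaining /v, b, ɡ, j, ɲ, ð, ɾ, r, ʒ/ satisfy [+voice], [−lateral].

v, b, ɡ, j, ɲ, ð, ɾ, r, ʒ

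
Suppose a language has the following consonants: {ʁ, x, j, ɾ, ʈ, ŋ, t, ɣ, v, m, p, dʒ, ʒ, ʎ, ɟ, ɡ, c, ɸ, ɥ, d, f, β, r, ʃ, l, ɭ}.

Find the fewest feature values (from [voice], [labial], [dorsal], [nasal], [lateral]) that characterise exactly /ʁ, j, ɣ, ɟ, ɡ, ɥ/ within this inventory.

[+voice, -nasal, -lateral, +dorsal]

The class [+voice], [-nasal], [-lateral], [+dorsal] has exactly /ʁ, j, ɣ, ɟ, ɡ, ɥ/ as its extension in this inventory. No smaller conjunction from the listed features achieves this: [-nasal, -lateral, +dorsal] alone would also admit /x, c/; [+voice, -lateral, +dorsal] alone would also admit /ŋ/; [+voice, -nasal, +dorsal] alone would also admit /ʎ/; [+voice, -nasal, -lateral] alone would also admit /ɾ, v, dʒ, ʒ, …/; and checking the remaining three-feature bundles turns up none with this extension.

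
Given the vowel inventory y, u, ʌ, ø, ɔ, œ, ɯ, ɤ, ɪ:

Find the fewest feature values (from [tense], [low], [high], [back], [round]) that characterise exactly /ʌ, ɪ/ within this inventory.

/ʌ, ɪ/ are all [−round], [−tense], and no other segment in the inventory matches both values. Dropping any one of them over-generates: [−tense] alone would also admit /ɔ, œ/; [−round] alone would also admit /ɯ, ɤ/. No other single listed feature picks out exactly this set either, so fewer than two features will not do.

[−round, −tense]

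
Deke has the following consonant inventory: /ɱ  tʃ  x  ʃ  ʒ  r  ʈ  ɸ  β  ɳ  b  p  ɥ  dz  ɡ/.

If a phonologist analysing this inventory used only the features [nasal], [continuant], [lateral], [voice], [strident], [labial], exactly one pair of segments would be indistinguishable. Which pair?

β, ɥ

/β/ (voiced bilabial fricative) and /ɥ/ (labial-palatal glide) are both [−nasal], [+continuant], [−lateral], [+voice], [−strident], [+labial], so none of the listed features separates them. (They do differ in [sonorant], [round] and [dorsal], which are not among the given features.) Every other pair in the inventory differs on at least one listed feature.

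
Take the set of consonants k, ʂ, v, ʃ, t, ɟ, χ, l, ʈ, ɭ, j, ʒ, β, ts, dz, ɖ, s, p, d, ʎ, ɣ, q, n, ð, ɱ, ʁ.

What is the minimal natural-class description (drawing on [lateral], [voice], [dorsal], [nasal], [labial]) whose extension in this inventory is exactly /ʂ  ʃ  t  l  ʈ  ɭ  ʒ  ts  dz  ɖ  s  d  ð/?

Every target segment is [−nasal], [−labial], [−dorsal]; each remaining inventory member fails at least one of these. Each conjunct is needed — [−labial, −dorsal] alone would also admit /n/; [−nasal, −dorsal] alone would also admit /v, β, p/; [−nasal, −labial] alone would also admit /k, ɟ, χ, j, …/ — and no other combination of two listed features has exactly this extension, so three is the minimum.

[−nasal, −labial, −dorsal]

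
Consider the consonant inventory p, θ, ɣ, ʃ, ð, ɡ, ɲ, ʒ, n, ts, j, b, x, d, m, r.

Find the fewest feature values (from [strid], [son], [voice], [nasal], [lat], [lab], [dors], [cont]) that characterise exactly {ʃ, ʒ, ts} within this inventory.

/ʃ, ʒ, ts/ are exactly the [+strident] segments in the inventory, so a single feature suffices.

[+strid]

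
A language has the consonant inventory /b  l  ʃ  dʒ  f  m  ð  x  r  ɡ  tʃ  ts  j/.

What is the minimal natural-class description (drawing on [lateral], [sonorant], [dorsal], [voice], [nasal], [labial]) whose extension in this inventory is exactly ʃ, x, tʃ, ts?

The class [−voice], [−labial] has exactly /ʃ, x, tʃ, ts/ as its extension in this inventory. No smaller conjunction from the listed features achieves this: [−labial] alone would also admit /l, dʒ, ð, r, …/; [−voice] alone would also admit /f/; and checking the remaining single features turns up none with this extension.

[−voice, −labial]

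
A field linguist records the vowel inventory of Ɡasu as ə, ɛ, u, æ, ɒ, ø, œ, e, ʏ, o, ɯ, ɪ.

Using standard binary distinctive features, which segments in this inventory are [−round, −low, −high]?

Checking each segment against [−round], [−low], [−high]: /ə/ (mid central vowel (schwa)), /ɛ/ (mid front unrounded lax vowel), /e/ (mid front unrounded tense vowel) satisfy every feature; every other segment in the inventory fails at least one.

ə, ɛ, e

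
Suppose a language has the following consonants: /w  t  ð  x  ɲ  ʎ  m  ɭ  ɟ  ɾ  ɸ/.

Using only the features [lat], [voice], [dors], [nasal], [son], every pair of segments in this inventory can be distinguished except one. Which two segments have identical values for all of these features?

Both /t/ and /ɸ/ are [−lateral], [−voice], [−dorsal], [−nasal], [−sonorant]. Since the list omits [continuant], [labial] and [coronal] — which do distinguish the voiceless alveolar stop from the voiceless bilabial fricative — this pair collapses; all other pairs remain distinct.

t, ɸ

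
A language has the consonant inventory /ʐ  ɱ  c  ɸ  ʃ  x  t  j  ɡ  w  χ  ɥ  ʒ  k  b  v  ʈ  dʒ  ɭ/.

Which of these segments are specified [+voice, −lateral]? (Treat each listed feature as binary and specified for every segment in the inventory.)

ʐ, ɱ, j, ɡ, w, ɥ, ʒ, b, v, dʒ

Checking each segment against [+voice], [−lateral]: /ʐ/ (voiced retroflex fricative), /ɱ/ (labiodental nasal), /j/ (palatal glide), /ɡ/ (voiced velar stop), /w/ (labial-velar glide), /ɥ/ (labial-palatal glide), among others, satisfy every feature; every other segment in the inventory fails at least one.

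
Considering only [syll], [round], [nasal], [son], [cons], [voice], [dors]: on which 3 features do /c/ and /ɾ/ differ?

[sonorant], [voice], [dorsal]

/c/ is the voiceless palatal stop and /ɾ/ is the alveolar tap. Both are [-syllabic], [-round], [-nasal], [+consonantal]. /c/ is [-sonorant] while /ɾ/ is [+sonorant]; /c/ is [-voice] while /ɾ/ is [+voice]; /c/ is [+dorsal] while /ɾ/ is [-dorsal], so the distinguishing features are [sonorant], [voice], [dorsal].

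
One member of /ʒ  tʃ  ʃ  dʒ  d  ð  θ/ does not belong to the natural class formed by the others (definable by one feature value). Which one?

d

The remaining segments after removing /d/ share [+distributed]; /d/ (voiced alveolar stop) is [−distributed]. For every other candidate removal, the leftover set fails to share any single feature value that the removed segment lacks.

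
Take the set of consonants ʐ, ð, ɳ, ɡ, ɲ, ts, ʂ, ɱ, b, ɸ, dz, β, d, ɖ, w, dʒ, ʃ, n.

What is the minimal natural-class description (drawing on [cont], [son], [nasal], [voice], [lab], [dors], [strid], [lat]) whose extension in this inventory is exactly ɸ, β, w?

/ɸ, β, w/ are all [+continuant], [+labial], and no other segment in the inventory matches both values. Dropping any one of them over-generates: [+labial] alone would also admit /ɱ, b/; [+continuant] alone would also admit /ʐ, ð, ʂ, ʃ/. No other single listed feature picks out exactly this set either, so fewer than two features will not do.

[+cont, +lab]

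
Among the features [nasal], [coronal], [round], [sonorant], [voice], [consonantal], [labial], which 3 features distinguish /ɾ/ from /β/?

[sonorant], [labial], [coronal]

/ɾ/ is the alveolar tap and /β/ is the voiced bilabial fricative. Both are [−nasal], [−round], [+voice], [+consonantal]. /ɾ/ is [+sonorant] while /β/ is [−sonorant]; /ɾ/ is [−labial] while /β/ is [+labial]; /ɾ/ is [+coronal] while /β/ is [−coronal], so the distinguishing features are [sonorant], [labial], [coronal].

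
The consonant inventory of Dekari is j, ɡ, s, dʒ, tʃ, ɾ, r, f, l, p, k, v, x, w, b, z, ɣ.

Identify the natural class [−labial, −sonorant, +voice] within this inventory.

ɡ, dʒ, z, ɣ

First, the [−labial] segments are /j, ɡ, s, dʒ, tʃ, ɾ, r, l, k, x, z, ɣ/.
Of those, [−sonorant] gives /ɡ, s, dʒ, tʃ, k, x, z, ɣ/.
Then [+voice] leaves /ɡ, dʒ, z, ɣ/.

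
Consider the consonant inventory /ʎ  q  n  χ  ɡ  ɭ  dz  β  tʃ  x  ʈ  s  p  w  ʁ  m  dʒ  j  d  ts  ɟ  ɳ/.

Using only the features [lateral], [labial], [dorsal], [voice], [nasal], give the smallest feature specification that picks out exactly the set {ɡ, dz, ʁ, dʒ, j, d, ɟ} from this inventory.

Every target segment is [+voice], [-nasal], [-lateral], [-labial]; each remaining inventory member fails at least one of these. Each conjunct is needed — [-nasal, -lateral, -labial] alone would also admit /q, χ, tʃ, x, …/; [+voice, -lateral, -labial] alone would also admit /n, ɳ/; [+voice, -nasal, -labial] alone would also admit /ʎ, ɭ/; [+voice, -nasal, -lateral] alone would also admit /β, w/ — and no other combination of three listed features has exactly this extension, so four is the minimum.

[+voice, -nasal, -lateral, -labial]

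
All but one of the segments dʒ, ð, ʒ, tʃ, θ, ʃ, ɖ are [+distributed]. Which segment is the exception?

/ɖ/ is the voiced retroflex stop, which is [−distributed]; the rest — /dʒ, ð, tʃ, ʒ, θ, ʃ/ — are [+distributed].

ɖ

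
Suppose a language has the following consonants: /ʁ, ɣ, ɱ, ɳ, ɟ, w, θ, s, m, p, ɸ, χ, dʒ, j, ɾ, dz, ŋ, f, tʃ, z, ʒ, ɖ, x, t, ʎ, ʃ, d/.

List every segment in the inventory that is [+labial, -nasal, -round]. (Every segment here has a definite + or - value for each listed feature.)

p, ɸ, f

Checking each segment against [+labial], [-nasal], [-round]: /p/ (voiceless bilabial stop), /ɸ/ (voiceless bilabial fricative), /f/ (voiceless labiodental fricative) satisfy every feature; every other segment in the inventory fails at least one.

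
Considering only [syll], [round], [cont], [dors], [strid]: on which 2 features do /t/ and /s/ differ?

/t/ (voiceless alveolar stop) and /s/ (voiceless alveolar fricative) agree on [−syllabic], [−round], [−dorsal]. They differ on [continuant] (/t/ [−], /s/ [+]), [strident] (/t/ [−], /s/ [+]).

[continuant], [strident]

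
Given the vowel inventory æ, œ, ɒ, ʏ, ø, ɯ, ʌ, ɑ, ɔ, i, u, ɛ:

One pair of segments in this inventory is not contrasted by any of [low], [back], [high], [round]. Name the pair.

œ, ø

Both /œ/ and /ø/ are [−low], [−back], [−high], [+round]. Since the list omits [tense] — which does distinguish the mid front rounded lax vowel from the mid front rounded tense vowel — this pair collapses; all other pairs remain distinct.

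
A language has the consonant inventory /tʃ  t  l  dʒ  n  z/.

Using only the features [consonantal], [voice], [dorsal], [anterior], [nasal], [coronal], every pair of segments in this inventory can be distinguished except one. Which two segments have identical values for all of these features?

l, z

On the given features, /l/ and /z/ have an identical profile: [+consonantal], [+voice], [−dorsal], [+anterior], [−nasal], [+coronal]. No other two segments in the inventory coincide on all 6 features. (They do differ in [sonorant], [lateral] and [strident], which are not among the given features.)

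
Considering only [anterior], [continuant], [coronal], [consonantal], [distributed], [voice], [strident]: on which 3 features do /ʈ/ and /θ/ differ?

/ʈ/ is the voiceless retroflex stop and /θ/ is the voiceless dental fricative. Both are [+coronal], [+consonantal], [-voice], [-strident]. /ʈ/ is [-continuant] while /θ/ is [+continuant]; /ʈ/ is [-anterior] while /θ/ is [+anterior]; /ʈ/ is [-distributed] while /θ/ is [+distributed], so the distinguishing features are [continuant], [anterior], [distributed].

[continuant], [anterior], [distributed]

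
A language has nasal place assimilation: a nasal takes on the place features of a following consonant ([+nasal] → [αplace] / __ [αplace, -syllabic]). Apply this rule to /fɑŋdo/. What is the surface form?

[fɑndo]

The only nasal preceding a consonant is /ŋ/ before /d/. /d/ is [+coronal], so /ŋ/ → /n/, giving [fɑndo].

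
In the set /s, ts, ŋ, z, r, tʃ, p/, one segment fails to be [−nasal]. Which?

/ts, s, p, tʃ, z, r/ are all [−nasal]; /ŋ/ (velar nasal) is [+nasal].

ŋ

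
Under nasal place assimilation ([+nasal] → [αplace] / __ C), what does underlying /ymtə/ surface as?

[yntə]

The only nasal preceding a consonant is /m/ before /t/. /t/ is [+coronal], so /m/ → /n/, giving [yntə].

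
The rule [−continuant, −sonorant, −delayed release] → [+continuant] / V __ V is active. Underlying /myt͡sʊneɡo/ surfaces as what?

Only /ɡ/ occurs between two vowels (/e/ __ /o/) and matches the structural description. It is a voiced velar stop, so [−continuant, −sonorant, −delayed release] holds; changing it to [+continuant] with all other features held fixed yields /ɣ/ (voiced velar fricative). No other segment meets both the structural description and the environment, so the output is [myt͡sʊneɣo].

[myt͡sʊneɣo]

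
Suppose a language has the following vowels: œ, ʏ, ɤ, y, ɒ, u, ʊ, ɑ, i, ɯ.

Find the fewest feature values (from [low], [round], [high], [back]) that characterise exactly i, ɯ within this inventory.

[+high, −round]

/i, ɯ/ are all [+high], [−round], and no other segment in the inventory matches both values. Dropping any one of them over-generates: [−round] alone would also admit /ɤ, ɑ/; [+high] alone would also admit /ʏ, y, u, ʊ/. No other single listed feature picks out exactly this set either, so fewer than two features will not do.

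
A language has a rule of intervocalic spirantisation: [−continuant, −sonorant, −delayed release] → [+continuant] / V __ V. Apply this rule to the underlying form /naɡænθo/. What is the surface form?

[naɣænθo]

/ɡ/ satisfies [−continuant, −sonorant, −delayed release] and sits in V __ V. The [+continuant] counterpart of the voiced velar stop is /ɣ/. Other segments in /naɡænθo/ either fail the structural description or are not in the environment, so the surface form is [naɣænθo].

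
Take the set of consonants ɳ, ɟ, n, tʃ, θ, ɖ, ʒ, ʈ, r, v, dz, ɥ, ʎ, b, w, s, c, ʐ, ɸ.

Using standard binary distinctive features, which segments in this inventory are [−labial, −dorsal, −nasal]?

Checking each segment against [−labial], [−dorsal], [−nasal]: /tʃ/ (voiceless postalveolar affricate), /θ/ (voiceless dental fricative), /ɖ/ (voiced retroflex stop), /ʒ/ (voiced postalveolar fricative), /ʈ/ (voiceless retroflex stop), /r/ (alveolar trill), among others, satisfy every feature; every other segment in the inventory fails at least one.

tʃ, θ, ɖ, ʒ, ʈ, r, dz, s, ʐ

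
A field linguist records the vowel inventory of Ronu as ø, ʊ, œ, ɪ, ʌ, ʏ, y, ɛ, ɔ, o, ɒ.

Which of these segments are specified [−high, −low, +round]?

ø, œ, ɔ, o

Among the inventory, the [−high] segments are /ø, œ, ʌ, ɛ, ɔ, o, ɒ/.
Within that set, [−low] gives /ø, œ, ʌ, ɛ, ɔ, o/.
Then [+round] leaves /ø, œ, ɔ, o/.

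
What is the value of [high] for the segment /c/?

/c/ is the voiceless palatal stop, hence [+high].

[+high]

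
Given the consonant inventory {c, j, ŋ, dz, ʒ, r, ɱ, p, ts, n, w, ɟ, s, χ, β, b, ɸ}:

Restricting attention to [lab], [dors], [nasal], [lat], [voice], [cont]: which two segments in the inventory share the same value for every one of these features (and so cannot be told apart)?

r, ʒ

/r/ (alveolar trill) and /ʒ/ (voiced postalveolar fricative) are both [−labial], [−dorsal], [−nasal], [−lateral], [+voice], [+continuant], so none of the listed features separates them. (They do differ in [sonorant], [strident] and [anterior], which are not among the given features.) Every other pair in the inventory differs on at least one listed feature.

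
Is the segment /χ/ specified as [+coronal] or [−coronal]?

[−coronal]

/χ/ is the voiceless uvular fricative. The feature [coronal] marks segments articulated with the tongue front (tip or blade); /χ/ lacks this property, so it is [−coronal].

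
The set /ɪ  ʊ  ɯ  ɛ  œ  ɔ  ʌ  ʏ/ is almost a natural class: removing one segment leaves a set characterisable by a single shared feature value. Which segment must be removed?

/ɪ, ʏ, ɛ, œ, ɔ, ʌ, ʊ/ are all [−tense], but /ɯ/ (high back unrounded vowel) is [+tense]. No other single segment can be removed to leave a set sharing one feature value that the removed segment lacks, so /ɯ/ is the odd one out.

ɯ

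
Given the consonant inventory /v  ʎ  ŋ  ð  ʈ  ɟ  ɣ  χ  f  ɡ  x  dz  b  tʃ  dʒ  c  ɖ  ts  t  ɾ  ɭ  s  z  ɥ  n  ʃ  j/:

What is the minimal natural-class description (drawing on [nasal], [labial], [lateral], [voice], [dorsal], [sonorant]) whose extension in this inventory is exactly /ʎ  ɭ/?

[+lateral]

Every target segment is [+lateral] and no other inventory member is, so one feature is enough.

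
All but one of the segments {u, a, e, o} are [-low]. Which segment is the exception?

/a/ is the low unrounded vowel, which is [+low]; the rest — /e, u, o/ — are [-low].

a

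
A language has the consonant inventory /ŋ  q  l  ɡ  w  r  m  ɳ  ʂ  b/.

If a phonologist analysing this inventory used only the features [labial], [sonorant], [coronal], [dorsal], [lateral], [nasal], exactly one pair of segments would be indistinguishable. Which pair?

ɡ, q

Both /ɡ/ and /q/ are [-labial], [-sonorant], [-coronal], [+dorsal], [-lateral], [-nasal]. Since the list omits [voice] and [high] — which do distinguish the voiced velar stop from the voiceless uvular stop — this pair collapses; all other pairs remain distinct.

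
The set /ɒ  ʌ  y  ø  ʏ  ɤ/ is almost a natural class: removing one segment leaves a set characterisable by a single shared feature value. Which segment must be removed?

ɒ

/ʌ, y, ɤ, ø, ʏ/ are all [−low], but /ɒ/ (low back rounded vowel) is [+low]. No other single segment can be removed to leave a set sharing one feature value that the removed segment lacks, so /ɒ/ is the odd one out.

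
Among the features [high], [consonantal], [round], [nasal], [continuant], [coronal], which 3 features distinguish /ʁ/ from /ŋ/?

/ʁ/ (voiced uvular fricative) and /ŋ/ (velar nasal) agree on [+consonantal], [-round], [-coronal]. They differ on [nasal] (/ʁ/ [-], /ŋ/ [+]), [continuant] (/ʁ/ [+], /ŋ/ [-]), [high] (/ʁ/ [-], /ŋ/ [+]).

[nasal], [continuant], [high]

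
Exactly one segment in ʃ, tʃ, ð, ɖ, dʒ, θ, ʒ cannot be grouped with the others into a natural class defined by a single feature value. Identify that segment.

/dʒ, ʃ, θ, ʒ, tʃ, ð/ are all [+distributed], but /ɖ/ (voiced retroflex stop) is [-distributed]. No other single segment can be removed to leave a set sharing one feature value that the removed segment lacks, so /ɖ/ is the odd one out.

ɖ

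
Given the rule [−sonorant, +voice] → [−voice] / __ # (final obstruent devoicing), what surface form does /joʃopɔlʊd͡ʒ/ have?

The only segment in the rule's environment that also matches [−sonorant, +voice] is /d͡ʒ/. Applying [−voice] turns the voiced postalveolar affricate into /t͡ʃ/ (voiceless postalveolar affricate), giving [joʃopɔlʊt͡ʃ].

[joʃopɔlʊt͡ʃ]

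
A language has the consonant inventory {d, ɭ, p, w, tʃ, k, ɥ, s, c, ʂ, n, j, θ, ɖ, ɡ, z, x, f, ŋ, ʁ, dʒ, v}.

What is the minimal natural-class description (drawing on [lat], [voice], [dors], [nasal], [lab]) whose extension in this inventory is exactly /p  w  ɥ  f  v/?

[+lab]

/p, w, ɥ, f, v/ are exactly the [+labial] segments in the inventory, so a single feature suffices.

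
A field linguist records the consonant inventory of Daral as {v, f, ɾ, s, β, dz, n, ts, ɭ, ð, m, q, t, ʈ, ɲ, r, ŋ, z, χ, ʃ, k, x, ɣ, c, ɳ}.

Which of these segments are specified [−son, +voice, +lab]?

The [−sonorant] segments are /v, f, s, β, dz, ts, ð, q, t, ʈ, z, χ, ʃ, k, x, ɣ, c/.
Of those, [+voice] gives /v, β, dz, ð, z, ɣ/.
Then [+labial] leaves /v, β/.

v, β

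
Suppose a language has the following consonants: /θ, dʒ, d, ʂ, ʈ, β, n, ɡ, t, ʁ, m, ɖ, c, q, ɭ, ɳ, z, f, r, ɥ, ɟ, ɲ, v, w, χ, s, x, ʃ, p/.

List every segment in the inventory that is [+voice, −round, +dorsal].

Checking each segment against [+voice], [−round], [+dorsal]: /ɡ/ (voiced velar stop), /ʁ/ (voiced uvular fricative), /ɟ/ (voiced palatal stop), /ɲ/ (palatal nasal) satisfy every feature; every other segment in the inventory fails at least one.

ɡ, ʁ, ɟ, ɲ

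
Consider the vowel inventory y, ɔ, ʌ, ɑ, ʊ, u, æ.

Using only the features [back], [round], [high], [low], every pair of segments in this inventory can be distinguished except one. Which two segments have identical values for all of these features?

Both /u/ and /ʊ/ are [+back], [+round], [+high], [−low]. Since the list omits [tense] — which does distinguish the high back rounded tense vowel from the high back rounded lax vowel — this pair collapses; all other pairs remain distinct.

u, ʊ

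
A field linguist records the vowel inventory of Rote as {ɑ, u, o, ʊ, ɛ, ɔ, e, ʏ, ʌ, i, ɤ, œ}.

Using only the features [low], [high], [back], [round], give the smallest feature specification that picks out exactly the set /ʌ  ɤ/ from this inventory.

[−low, +back, −round]

Every target segment is [−low], [+back], [−round]; each remaining inventory member fails at least one of these. Each conjunct is needed — [+back, −round] alone would also admit /ɑ/; [−low, −round] alone would also admit /ɛ, e, i/; [−low, +back] alone would also admit /u, o, ʊ, ɔ/ — and no other combination of two listed features has exactly this extension, so three is the minimum.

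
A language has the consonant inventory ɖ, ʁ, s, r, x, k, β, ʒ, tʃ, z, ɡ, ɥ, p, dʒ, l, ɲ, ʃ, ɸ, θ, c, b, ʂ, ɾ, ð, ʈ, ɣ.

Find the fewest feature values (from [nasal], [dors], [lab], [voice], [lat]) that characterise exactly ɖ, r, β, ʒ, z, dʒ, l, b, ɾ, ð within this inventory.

/ɖ, r, β, ʒ, z, dʒ, l, b, ɾ, ð/ are all [+voice], [-dorsal], and no other segment in the inventory matches both values. Dropping any one of them over-generates: [-dorsal] alone would also admit /s, tʃ, p, ʃ, …/; [+voice] alone would also admit /ʁ, ɡ, ɥ, ɲ, …/. No other single listed feature picks out exactly this set either, so fewer than two features will not do.

[+voice, -dors]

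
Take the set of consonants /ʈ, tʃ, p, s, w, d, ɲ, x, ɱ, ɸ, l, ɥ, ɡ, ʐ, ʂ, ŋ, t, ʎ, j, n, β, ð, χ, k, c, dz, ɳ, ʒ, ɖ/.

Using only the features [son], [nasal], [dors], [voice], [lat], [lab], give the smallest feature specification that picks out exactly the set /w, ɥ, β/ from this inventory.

Every target segment is [+voice], [−nasal], [+labial]; each remaining inventory member fails at least one of these. Each conjunct is needed — [−nasal, +labial] alone would also admit /p, ɸ/; [+voice, +labial] alone would also admit /ɱ/; [+voice, −nasal] alone would also admit /d, l, ɡ, ʐ, …/ — and no other combination of two listed features has exactly this extension, so three is the minimum.

[+voice, −nasal, +lab]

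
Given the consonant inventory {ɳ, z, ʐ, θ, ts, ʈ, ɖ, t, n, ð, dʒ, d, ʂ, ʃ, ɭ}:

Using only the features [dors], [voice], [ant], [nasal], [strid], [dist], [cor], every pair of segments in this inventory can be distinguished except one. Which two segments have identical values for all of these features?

On the given features, /ɖ/ and /ɭ/ have an identical profile: [−dorsal], [+voice], [−anterior], [−nasal], [−strident], [−distributed], [+coronal]. No other two segments in the inventory coincide on all 7 features. (They do differ in [sonorant] and [lateral], which are not among the given features.)

ɖ, ɭ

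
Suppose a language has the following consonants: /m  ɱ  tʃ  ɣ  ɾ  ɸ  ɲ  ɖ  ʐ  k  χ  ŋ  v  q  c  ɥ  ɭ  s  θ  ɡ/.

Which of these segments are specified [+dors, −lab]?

ɣ, ɲ, k, χ, ŋ, q, c, ɡ

Checking each segment against [+dorsal], [−labial]: /ɣ/ (voiced velar fricative), /ɲ/ (palatal nasal), /k/ (voiceless velar stop), /χ/ (voiceless uvular fricative), /ŋ/ (velar nasal), /q/ (voiceless uvular stop), among others, satisfy every feature; every other segment in the inventory fails at least one.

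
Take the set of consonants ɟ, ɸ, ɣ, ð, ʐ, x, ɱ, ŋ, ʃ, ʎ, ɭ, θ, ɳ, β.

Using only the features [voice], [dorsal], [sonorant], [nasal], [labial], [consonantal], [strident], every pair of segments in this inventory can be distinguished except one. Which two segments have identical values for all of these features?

On the given features, /ɣ/ and /ɟ/ have an identical profile: [+voice], [+dorsal], [−sonorant], [−nasal], [−labial], [+consonantal], [−strident]. No other two segments in the inventory coincide on all 7 features. (They do differ in [continuant] and [back], which are not among the given features.)

ɣ, ɟ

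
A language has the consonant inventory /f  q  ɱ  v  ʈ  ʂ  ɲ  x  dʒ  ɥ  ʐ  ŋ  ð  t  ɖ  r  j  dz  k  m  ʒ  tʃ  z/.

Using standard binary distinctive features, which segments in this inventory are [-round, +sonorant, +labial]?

ɱ, m

Eliminate segments failing any feature: /f, q, v, ʈ, ʂ, x, dʒ, ʐ, ð, t, ɖ, dz, k, ʒ, tʃ, z/ are [-sonorant]; /ɲ, ŋ, r, j/ are [-labial]; /ɥ/ is [+round]. The remaining /ɱ, m/ satisfy [-round], [+sonorant], [+labial].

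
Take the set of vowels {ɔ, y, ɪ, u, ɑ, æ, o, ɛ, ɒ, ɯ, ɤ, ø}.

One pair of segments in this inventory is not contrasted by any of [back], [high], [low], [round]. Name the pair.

Both /o/ and /ɔ/ are [+back], [-high], [-low], [+round]. Since the list omits [tense] — which does distinguish the mid back rounded tense vowel from the mid back rounded lax vowel — this pair collapses; all other pairs remain distinct.

o, ɔ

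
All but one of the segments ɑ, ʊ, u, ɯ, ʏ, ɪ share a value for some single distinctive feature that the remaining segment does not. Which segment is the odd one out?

ɑ

The remaining segments after removing /ɑ/ share [+high]; /ɑ/ (low back unrounded vowel) is [−high]. For every other candidate removal, the leftover set fails to share any single feature value that the removed segment lacks.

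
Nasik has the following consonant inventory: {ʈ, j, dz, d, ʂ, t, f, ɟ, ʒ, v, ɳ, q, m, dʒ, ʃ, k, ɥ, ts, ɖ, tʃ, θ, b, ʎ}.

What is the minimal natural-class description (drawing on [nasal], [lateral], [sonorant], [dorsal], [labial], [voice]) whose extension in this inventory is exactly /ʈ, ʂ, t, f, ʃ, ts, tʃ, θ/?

[-voice, -dorsal]

The class [-voice], [-dorsal] has exactly /ʈ, ʂ, t, f, ʃ, ts, tʃ, θ/ as its extension in this inventory. No smaller conjunction from the listed features achieves this: [-dorsal] alone would also admit /dz, d, ʒ, v, …/; [-voice] alone would also admit /q, k/; and checking the remaining single features turns up none with this extension.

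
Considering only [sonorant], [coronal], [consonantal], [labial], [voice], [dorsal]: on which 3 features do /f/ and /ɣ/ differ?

[voice], [labial], [dorsal]

/f/ is the voiceless labiodental fricative and /ɣ/ is the voiced velar fricative. Both are [-sonorant], [-coronal], [+consonantal]. /f/ is [-voice] while /ɣ/ is [+voice]; /f/ is [+labial] while /ɣ/ is [-labial]; /f/ is [-dorsal] while /ɣ/ is [+dorsal], so the distinguishing features are [voice], [labial], [dorsal].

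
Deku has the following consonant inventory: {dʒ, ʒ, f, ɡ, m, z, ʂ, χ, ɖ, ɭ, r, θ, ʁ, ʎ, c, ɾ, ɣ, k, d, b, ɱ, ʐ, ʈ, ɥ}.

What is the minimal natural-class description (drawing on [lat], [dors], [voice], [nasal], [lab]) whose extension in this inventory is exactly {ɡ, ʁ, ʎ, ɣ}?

[+voice, −lab, +dors]

Every target segment is [+voice], [−labial], [+dorsal]; each remaining inventory member fails at least one of these. Each conjunct is needed — [−labial, +dorsal] alone would also admit /χ, c, k/; [+voice, +dorsal] alone would also admit /ɥ/; [+voice, −labial] alone would also admit /dʒ, ʒ, z, ɖ, …/ — and no other combination of two listed features has exactly this extension, so three is the minimum.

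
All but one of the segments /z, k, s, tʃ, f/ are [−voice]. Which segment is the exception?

/s, tʃ, f, k/ are all [−voice]; /z/ (voiced alveolar fricative) is [+voice].

z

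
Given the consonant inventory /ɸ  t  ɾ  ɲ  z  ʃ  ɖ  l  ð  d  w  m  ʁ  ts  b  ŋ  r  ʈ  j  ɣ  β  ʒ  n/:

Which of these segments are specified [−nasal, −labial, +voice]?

ɾ, z, ɖ, l, ð, d, ʁ, r, j, ɣ, ʒ

Checking each segment against [−nasal], [−labial], [+voice]: /ɾ/ (alveolar tap), /z/ (voiced alveolar fricative), /ɖ/ (voiced retroflex stop), /l/ (alveolar lateral approximant), /ð/ (voiced dental fricative), /d/ (voiced alveolar stop), among others, satisfy every feature; every other segment in the inventory fails at least one.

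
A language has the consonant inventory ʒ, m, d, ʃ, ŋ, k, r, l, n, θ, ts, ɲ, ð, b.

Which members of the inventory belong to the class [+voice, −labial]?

ʒ, d, ŋ, r, l, n, ɲ, ð

Checking each segment against [+voice], [−labial]: /ʒ/ (voiced postalveolar fricative), /d/ (voiced alveolar stop), /ŋ/ (velar nasal), /r/ (alveolar trill), /l/ (alveolar lateral approximant), /n/ (alveolar nasal), among others, satisfy every feature; every other segment in the inventory fails at least one.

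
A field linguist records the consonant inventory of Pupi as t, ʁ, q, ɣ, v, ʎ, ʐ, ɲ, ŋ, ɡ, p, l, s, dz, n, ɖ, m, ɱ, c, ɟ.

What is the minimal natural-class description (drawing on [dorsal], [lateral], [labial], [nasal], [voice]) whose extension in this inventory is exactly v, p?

[-nasal, +labial]

/v, p/ are all [-nasal], [+labial], and no other segment in the inventory matches both values. Dropping any one of them over-generates: [+labial] alone would also admit /m, ɱ/; [-nasal] alone would also admit /t, ʁ, q, ɣ, …/. No other single listed feature picks out exactly this set either, so fewer than two features will not do.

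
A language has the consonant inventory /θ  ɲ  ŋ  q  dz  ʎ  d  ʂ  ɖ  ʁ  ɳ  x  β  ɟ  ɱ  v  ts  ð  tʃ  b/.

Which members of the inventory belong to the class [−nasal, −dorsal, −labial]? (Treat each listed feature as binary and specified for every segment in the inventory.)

First, the [−nasal] segments are /θ, q, dz, ʎ, d, ʂ, ɖ, ʁ, x, β, ɟ, v, ts, ð, tʃ, b/.
Within that set, [−dorsal] gives /θ, dz, d, ʂ, ɖ, β, v, ts, ð, tʃ, b/.
Intersecting with [−labial] leaves /θ, dz, d, ʂ, ɖ, ts, ð, tʃ/.

θ, dz, d, ʂ, ɖ, ts, ð, tʃ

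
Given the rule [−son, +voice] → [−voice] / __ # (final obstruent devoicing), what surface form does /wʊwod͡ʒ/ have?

Only the final segment /d͡ʒ/ is both word-final and matches the structural description. It is a voiced postalveolar affricate, so [−son, +voice] holds; changing it to [−voice] with all other features held fixed yields /t͡ʃ/ (voiceless postalveolar affricate). No other segment meets both the structural description and the environment, so the output is [wʊwot͡ʃ].

[wʊwot͡ʃ]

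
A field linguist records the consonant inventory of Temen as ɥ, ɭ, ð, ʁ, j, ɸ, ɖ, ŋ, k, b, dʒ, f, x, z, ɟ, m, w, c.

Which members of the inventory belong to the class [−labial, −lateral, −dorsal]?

ð, ɖ, dʒ, z

Checking each segment against [−labial], [−lateral], [−dorsal]: /ð/ (voiced dental fricative), /ɖ/ (voiced retroflex stop), /dʒ/ (voiced postalveolar affricate), /z/ (voiced alveolar fricative) satisfy every feature; every other segment in the inventory fails at least one.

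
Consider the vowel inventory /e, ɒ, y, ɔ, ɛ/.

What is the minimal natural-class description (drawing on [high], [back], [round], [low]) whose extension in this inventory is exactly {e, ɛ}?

[−round]

The target set is precisely the extension of [−round] in this inventory.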